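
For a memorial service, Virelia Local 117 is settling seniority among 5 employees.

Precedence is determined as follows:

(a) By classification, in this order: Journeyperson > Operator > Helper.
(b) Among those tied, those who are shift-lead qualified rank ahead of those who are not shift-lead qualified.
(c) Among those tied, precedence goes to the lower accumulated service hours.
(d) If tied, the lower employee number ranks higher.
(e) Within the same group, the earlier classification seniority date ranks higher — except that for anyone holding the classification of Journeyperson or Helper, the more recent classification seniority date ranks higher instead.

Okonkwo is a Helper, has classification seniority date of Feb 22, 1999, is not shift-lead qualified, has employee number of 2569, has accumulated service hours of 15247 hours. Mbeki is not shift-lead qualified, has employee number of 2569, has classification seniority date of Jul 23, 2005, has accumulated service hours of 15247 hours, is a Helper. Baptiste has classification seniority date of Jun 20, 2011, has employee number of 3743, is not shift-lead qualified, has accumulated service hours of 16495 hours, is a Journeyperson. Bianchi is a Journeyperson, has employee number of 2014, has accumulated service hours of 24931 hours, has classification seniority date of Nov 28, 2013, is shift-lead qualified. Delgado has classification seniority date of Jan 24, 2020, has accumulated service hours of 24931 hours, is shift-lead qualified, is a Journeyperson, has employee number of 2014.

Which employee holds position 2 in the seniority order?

By classification: Delgado, Bianchi and Baptiste (Journeyperson); then Mbeki and Okonkwo (Helper).
Among Delgado, Bianchi and Baptiste, shift-lead qualified before not shift-lead qualified: Delgado and Bianchi (shift-lead qualified) before Baptiste (not shift-lead qualified).
Delgado and Bianchi both have accumulated service hours 24931 hours, so the next rule applies.
Delgado and Bianchi both have employee number 2014, so the next rule applies.
Among Delgado and Bianchi, by classification seniority date (later first) (reversed rule for this group): Delgado (Jan 24, 2020) before Bianchi (Nov 28, 2013).
Mbeki and Okonkwo are each not shift-lead qualified, so the next rule applies.
Mbeki and Okonkwo both have accumulated service hours 15247 hours, so the next rule applies.
Mbeki and Okonkwo both have employee number 2569, so the next rule applies.
Among Mbeki and Okonkwo, by classification seniority date (later first) (reversed rule for this group): Mbeki (Jul 23, 2005) before Okonkwo (Feb 22, 1999).
Order: Delgado, Bianchi, Baptiste, Mbeki, Okonkwo.

Bianchi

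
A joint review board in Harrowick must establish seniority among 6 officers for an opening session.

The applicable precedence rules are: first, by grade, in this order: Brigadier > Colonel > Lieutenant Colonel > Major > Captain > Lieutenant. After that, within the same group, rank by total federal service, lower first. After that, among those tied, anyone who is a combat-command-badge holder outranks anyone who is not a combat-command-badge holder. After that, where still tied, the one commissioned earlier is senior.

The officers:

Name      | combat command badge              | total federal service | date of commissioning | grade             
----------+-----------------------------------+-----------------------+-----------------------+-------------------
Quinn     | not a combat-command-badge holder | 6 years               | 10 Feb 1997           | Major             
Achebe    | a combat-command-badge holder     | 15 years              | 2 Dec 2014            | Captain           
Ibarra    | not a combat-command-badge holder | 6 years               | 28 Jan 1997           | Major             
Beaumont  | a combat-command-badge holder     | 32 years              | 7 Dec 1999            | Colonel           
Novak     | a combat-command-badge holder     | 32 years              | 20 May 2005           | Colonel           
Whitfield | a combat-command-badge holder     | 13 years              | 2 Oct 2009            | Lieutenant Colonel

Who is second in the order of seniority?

By grade: Beaumont and Novak (Colonel); then Whitfield (Lieutenant Colonel); then Ibarra and Quinn (Major); then Achebe (Captain).
Beaumont and Novak both have total federal service 32 years, so the next rule applies.
Beaumont and Novak are each a combat-command-badge holder, so the next rule applies.
Among Beaumont and Novak, by date of commissioning (earlier first): Beaumont (7 Dec 1999) before Novak (20 May 2005).
Ibarra and Quinn both have total federal service 6 years, so the next rule applies.
Ibarra and Quinn are each not a combat-command-badge holder, so the next rule applies.
Among Ibarra and Quinn, by date of commissioning (earlier first): Ibarra (28 Jan 1997) before Quinn (10 Feb 1997).
Order: Beaumont, Novak, Whitfield, Ibarra, Quinn, Achebe.

Novak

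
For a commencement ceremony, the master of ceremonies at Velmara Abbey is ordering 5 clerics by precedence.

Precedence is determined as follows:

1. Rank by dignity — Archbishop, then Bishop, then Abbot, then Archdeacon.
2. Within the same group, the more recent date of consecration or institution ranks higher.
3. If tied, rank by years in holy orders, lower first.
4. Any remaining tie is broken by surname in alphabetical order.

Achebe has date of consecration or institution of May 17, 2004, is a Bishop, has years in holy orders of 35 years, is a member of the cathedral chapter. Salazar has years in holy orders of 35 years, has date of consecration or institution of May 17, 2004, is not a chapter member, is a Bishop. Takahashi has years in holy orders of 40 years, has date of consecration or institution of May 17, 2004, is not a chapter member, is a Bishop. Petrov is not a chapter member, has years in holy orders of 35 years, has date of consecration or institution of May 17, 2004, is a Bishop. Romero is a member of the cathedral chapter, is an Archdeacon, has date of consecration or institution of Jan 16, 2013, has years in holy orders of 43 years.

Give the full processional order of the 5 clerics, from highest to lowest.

Achebe, Petrov, Salazar, Takahashi, Romero

By dignity: Achebe, Petrov, Salazar and Takahashi (Bishop); then Romero (Archdeacon).
Achebe, Petrov, Salazar and Takahashi all have date of consecration or institution May 17, 2004, so the next rule applies.
Among Achebe, Petrov, Salazar and Takahashi, by years in holy orders (lower first): Achebe, Petrov and Salazar (35 years) before Takahashi (40 years).
Among Achebe, Petrov and Salazar, alphabetically by surname: Achebe before Petrov before Salazar.
Full order: Achebe, Petrov, Salazar, Takahashi, Romero.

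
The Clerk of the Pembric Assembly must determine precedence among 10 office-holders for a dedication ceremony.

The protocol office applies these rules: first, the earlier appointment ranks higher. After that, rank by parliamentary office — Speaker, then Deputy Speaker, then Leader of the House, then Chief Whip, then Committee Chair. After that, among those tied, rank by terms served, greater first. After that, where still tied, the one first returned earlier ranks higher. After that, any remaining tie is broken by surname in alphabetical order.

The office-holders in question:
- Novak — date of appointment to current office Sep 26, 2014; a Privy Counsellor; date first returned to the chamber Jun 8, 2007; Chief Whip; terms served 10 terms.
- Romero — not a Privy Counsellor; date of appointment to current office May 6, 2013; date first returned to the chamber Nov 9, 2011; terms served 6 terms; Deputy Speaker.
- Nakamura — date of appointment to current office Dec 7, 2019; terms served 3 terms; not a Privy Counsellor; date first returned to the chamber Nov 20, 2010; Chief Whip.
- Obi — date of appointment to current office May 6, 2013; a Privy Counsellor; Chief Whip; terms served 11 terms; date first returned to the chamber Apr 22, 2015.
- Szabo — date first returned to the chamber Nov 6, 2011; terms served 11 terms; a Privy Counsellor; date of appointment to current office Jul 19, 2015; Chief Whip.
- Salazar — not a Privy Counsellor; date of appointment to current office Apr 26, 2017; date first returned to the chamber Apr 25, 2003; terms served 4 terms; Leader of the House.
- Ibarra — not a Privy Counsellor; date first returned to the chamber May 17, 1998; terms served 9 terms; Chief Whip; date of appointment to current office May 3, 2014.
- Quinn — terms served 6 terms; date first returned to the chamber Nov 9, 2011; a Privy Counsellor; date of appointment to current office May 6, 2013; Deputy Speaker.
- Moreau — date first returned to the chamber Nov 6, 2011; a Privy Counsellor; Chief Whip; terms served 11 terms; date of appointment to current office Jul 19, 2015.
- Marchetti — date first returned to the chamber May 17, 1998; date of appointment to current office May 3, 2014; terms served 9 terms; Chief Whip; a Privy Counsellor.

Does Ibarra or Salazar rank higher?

By date of appointment to current office (earlier first): Quinn, Romero and Obi (each May 6, 2013); then Ibarra and Marchetti (both May 3, 2014); then Novak (Sep 26, 2014); then Moreau and Szabo (both Jul 19, 2015); then Salazar (Apr 26, 2017); then Nakamura (Dec 7, 2019).
Among Quinn, Romero and Obi, by parliamentary office: Quinn and Romero (Deputy Speaker) before Obi (Chief Whip).
Quinn and Romero both have terms served 6 terms, so the next rule applies.
Quinn and Romero both have date first returned to the chamber Nov 9, 2011, so the next rule applies.
Among Quinn and Romero, alphabetically by surname: Quinn before Romero.
Ibarra and Marchetti are each Chief Whip, so the next rule applies.
Ibarra and Marchetti both have terms served 9 terms, so the next rule applies.
Ibarra and Marchetti both have date first returned to the chamber May 17, 1998, so the next rule applies.
Among Ibarra and Marchetti, alphabetically by surname: Ibarra before Marchetti.
Moreau and Szabo are each Chief Whip, so the next rule applies.
Moreau and Szabo both have terms served 11 terms, so the next rule applies.
Moreau and Szabo both have date first returned to the chamber Nov 6, 2011, so the next rule applies.
Among Moreau and Szabo, alphabetically by surname: Moreau before Szabo.
So Ibarra takes precedence.

Ibarra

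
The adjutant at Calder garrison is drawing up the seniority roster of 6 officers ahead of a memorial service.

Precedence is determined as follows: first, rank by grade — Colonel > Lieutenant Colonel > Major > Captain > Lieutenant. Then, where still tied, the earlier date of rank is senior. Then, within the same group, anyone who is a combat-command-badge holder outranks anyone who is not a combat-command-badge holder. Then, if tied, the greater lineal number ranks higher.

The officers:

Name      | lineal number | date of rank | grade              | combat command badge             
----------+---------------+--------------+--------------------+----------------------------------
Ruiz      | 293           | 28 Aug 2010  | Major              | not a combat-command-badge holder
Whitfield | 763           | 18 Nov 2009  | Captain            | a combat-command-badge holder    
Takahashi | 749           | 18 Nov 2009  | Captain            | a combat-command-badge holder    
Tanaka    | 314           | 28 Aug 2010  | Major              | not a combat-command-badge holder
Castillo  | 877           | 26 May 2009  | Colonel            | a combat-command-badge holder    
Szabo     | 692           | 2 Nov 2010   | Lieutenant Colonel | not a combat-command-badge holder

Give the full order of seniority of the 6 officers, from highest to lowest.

Castillo, Szabo, Tanaka, Ruiz, Whitfield, Takahashi

By grade: Castillo (Colonel); then Szabo (Lieutenant Colonel); then Tanaka and Ruiz (Major); then Whitfield and Takahashi (Captain).
Tanaka and Ruiz both have date of rank 28 Aug 2010, so the next rule applies.
Tanaka and Ruiz are each not a combat-command-badge holder, so the next rule applies.
Among Tanaka and Ruiz, by lineal number (higher first): Tanaka (314) before Ruiz (293).
Whitfield and Takahashi both have date of rank 18 Nov 2009, so the next rule applies.
Whitfield and Takahashi are each a combat-command-badge holder, so the next rule applies.
Among Whitfield and Takahashi, by lineal number (higher first): Whitfield (763) before Takahashi (749).
Full order: Castillo, Szabo, Tanaka, Ruiz, Whitfield, Takahashi.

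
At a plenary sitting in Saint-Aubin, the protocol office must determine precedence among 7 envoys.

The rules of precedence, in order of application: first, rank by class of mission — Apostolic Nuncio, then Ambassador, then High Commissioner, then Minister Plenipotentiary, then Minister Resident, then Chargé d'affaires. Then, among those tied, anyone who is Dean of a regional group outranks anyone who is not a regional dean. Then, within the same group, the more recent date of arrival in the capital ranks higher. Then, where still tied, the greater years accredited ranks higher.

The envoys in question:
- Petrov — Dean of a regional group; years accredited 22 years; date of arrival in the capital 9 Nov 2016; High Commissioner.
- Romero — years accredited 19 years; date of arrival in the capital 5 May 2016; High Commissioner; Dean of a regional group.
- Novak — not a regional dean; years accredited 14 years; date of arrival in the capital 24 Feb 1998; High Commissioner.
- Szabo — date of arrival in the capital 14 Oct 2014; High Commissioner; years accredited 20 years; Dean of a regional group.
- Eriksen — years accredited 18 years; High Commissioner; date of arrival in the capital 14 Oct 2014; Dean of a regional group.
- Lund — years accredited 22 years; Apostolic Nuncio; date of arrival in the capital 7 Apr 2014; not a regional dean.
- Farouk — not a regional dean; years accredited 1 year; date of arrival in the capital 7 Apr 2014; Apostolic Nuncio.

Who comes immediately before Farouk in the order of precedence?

Lund

By class of mission: Lund and Farouk (Apostolic Nuncio); then Petrov, Romero, Szabo, Eriksen and Novak (High Commissioner).
Lund and Farouk are each not a regional dean, so the next rule applies.
Lund and Farouk both have date of arrival in the capital 7 Apr 2014, so the next rule applies.
Among Lund and Farouk, by years accredited (higher first): Lund (22 years) before Farouk (1 year).
Among Petrov, Romero, Szabo, Eriksen and Novak, Dean of a regional group before not a regional dean: Petrov, Romero, Szabo and Eriksen (Dean of a regional group) before Novak (not a regional dean).
Among Petrov, Romero, Szabo and Eriksen, by date of arrival in the capital (later first): Petrov (9 Nov 2016) before Romero (5 May 2016) before Szabo and Eriksen (14 Oct 2014).
Among Szabo and Eriksen, by years accredited (higher first): Szabo (20 years) before Eriksen (18 years).
Order: Lund, Farouk, Petrov, Romero, Szabo, Eriksen, Novak.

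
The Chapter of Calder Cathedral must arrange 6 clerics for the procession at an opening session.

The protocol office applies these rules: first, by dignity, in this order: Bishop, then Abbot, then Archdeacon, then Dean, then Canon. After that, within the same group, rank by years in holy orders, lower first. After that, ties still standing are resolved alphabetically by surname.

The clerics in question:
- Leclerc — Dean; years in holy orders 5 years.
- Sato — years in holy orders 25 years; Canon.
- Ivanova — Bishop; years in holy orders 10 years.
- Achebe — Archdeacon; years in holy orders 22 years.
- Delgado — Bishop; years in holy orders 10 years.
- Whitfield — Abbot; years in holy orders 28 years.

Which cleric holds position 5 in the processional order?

By dignity: Delgado and Ivanova (Bishop); then Whitfield (Abbot); then Achebe (Archdeacon); then Leclerc (Dean); then Sato (Canon).
Delgado and Ivanova both have years in holy orders 10 years, so the next rule applies.
Among Delgado and Ivanova, alphabetically by surname: Delgado before Ivanova.
Order: Delgado, Ivanova, Whitfield, Achebe, Leclerc, Sato.

Leclerc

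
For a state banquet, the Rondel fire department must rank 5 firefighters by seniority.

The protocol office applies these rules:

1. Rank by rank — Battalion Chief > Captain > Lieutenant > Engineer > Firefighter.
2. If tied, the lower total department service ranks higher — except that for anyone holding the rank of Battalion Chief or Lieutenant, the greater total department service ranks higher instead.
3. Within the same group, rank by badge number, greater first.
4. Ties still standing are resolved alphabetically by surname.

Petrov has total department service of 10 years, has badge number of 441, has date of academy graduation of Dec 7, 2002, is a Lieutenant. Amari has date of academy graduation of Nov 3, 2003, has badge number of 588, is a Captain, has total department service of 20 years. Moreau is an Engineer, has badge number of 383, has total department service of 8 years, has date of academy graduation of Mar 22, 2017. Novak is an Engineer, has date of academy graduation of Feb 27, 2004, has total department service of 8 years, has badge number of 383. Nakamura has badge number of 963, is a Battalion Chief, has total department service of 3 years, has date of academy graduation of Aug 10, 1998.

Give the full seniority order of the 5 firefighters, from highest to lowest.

Nakamura, Amari, Petrov, Moreau, Novak

By rank: Nakamura (Battalion Chief); then Amari (Captain); then Petrov (Lieutenant); then Moreau and Novak (Engineer).
Moreau and Novak both have total department service 8 years, so the next rule applies.
Moreau and Novak both have badge number 383, so the next rule applies.
Among Moreau and Novak, alphabetically by surname: Moreau before Novak.
Full order: Nakamura, Amari, Petrov, Moreau, Novak.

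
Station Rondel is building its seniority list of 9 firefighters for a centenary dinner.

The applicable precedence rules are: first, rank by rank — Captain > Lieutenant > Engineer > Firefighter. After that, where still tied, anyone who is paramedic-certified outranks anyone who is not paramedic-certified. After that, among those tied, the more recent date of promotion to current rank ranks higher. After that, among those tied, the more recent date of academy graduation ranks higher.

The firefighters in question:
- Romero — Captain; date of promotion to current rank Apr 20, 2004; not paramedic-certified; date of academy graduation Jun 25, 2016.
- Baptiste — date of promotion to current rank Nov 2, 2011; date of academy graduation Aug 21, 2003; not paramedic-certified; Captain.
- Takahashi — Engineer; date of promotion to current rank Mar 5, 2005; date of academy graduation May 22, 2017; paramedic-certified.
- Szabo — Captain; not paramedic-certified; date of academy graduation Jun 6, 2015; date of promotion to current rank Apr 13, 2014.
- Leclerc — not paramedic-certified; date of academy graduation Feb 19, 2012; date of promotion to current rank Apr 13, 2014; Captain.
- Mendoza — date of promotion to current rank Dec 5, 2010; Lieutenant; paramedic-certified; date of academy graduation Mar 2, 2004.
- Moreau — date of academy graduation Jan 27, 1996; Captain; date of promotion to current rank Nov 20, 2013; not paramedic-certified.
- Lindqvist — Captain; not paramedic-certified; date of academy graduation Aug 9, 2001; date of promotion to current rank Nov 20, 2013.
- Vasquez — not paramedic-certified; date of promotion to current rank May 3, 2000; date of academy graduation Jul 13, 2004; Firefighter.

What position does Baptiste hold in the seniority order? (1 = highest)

By rank: Szabo, Leclerc, Lindqvist, Moreau, Baptiste and Romero (Captain); then Mendoza (Lieutenant); then Takahashi (Engineer); then Vasquez (Firefighter).
Szabo, Leclerc, Lindqvist, Moreau, Baptiste and Romero are each not paramedic-certified, so the next rule applies.
Among Szabo, Leclerc, Lindqvist, Moreau, Baptiste and Romero, by date of promotion to current rank (later first): Szabo and Leclerc (Apr 13, 2014) before Lindqvist and Moreau (Nov 20, 2013) before Baptiste (Nov 2, 2011) before Romero (Apr 20, 2004).
Among Szabo and Leclerc, by date of academy graduation (later first): Szabo (Jun 6, 2015) before Leclerc (Feb 19, 2012).
Among Lindqvist and Moreau, by date of academy graduation (later first): Lindqvist (Aug 9, 2001) before Moreau (Jan 27, 1996).
Order: Szabo, Leclerc, Lindqvist, Moreau, Baptiste, Romero, Mendoza, Takahashi, Vasquez. So position 5.

5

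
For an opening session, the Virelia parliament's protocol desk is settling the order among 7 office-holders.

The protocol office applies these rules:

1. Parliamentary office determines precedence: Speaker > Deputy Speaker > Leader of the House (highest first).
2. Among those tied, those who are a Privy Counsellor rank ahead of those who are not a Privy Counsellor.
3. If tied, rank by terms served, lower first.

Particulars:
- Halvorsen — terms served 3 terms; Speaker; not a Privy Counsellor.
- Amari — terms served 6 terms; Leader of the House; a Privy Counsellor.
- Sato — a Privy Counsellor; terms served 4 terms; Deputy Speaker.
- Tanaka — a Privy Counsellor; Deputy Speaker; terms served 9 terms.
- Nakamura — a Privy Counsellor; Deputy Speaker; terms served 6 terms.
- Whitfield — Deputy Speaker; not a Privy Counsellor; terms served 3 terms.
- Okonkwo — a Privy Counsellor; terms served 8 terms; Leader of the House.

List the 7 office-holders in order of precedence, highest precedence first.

By parliamentary office: Halvorsen (Speaker); then Sato, Nakamura, Tanaka and Whitfield (Deputy Speaker); then Amari and Okonkwo (Leader of the House).
Among Sato, Nakamura, Tanaka and Whitfield, a Privy Counsellor before not a Privy Counsellor: Sato, Nakamura and Tanaka (a Privy Counsellor) before Whitfield (not a Privy Counsellor).
Among Sato, Nakamura and Tanaka, by terms served (lower first): Sato (4 terms) before Nakamura (6 terms) before Tanaka (9 terms).
Amari and Okonkwo are each a Privy Counsellor, so the next rule applies.
Among Amari and Okonkwo, by terms served (lower first): Amari (6 terms) before Okonkwo (8 terms).
Full order: Halvorsen, Sato, Nakamura, Tanaka, Whitfield, Amari, Okonkwo.

Halvorsen, Sato, Nakamura, Tanaka, Whitfield, Amari, Okonkwo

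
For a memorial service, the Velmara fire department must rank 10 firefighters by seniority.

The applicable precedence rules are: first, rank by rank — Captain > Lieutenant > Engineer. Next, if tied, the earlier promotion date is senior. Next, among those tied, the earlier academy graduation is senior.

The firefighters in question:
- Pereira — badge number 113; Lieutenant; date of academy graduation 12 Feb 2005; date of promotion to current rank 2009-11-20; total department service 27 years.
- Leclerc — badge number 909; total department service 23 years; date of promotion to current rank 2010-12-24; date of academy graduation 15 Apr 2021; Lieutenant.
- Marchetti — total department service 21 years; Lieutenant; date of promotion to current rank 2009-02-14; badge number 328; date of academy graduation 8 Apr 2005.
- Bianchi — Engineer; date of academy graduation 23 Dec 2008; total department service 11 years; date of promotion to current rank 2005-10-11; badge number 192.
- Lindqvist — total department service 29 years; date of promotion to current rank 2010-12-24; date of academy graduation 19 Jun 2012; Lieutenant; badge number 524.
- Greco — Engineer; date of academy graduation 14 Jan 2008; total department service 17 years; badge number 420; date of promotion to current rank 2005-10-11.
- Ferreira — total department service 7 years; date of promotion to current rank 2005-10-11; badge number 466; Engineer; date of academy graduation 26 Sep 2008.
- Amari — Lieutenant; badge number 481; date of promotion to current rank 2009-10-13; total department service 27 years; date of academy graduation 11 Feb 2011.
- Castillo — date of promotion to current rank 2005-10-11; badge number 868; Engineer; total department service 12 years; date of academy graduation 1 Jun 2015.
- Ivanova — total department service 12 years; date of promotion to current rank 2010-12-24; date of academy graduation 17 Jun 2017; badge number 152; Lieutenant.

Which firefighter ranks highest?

Marchetti

By rank: Marchetti, Amari, Pereira, Lindqvist, Ivanova and Leclerc (Lieutenant); then Greco, Ferreira, Bianchi and Castillo (Engineer).
Among Marchetti, Amari, Pereira, Lindqvist, Ivanova and Leclerc, by date of promotion to current rank (earlier first): Marchetti (2009-02-14) before Amari (2009-10-13) before Pereira (2009-11-20) before Lindqvist, Ivanova and Leclerc (2010-12-24).
Among Lindqvist, Ivanova and Leclerc, by date of academy graduation (earlier first): Lindqvist (19 Jun 2012) before Ivanova (17 Jun 2017) before Leclerc (15 Apr 2021).
Greco, Ferreira, Bianchi and Castillo all have date of promotion to current rank 2005-10-11, so the next rule applies.
Among Greco, Ferreira, Bianchi and Castillo, by date of academy graduation (earlier first): Greco (14 Jan 2008) before Ferreira (26 Sep 2008) before Bianchi (23 Dec 2008) before Castillo (1 Jun 2015).
Order: Marchetti, Amari, Pereira, Lindqvist, Ivanova, Leclerc, Greco, Ferreira, Bianchi, Castillo.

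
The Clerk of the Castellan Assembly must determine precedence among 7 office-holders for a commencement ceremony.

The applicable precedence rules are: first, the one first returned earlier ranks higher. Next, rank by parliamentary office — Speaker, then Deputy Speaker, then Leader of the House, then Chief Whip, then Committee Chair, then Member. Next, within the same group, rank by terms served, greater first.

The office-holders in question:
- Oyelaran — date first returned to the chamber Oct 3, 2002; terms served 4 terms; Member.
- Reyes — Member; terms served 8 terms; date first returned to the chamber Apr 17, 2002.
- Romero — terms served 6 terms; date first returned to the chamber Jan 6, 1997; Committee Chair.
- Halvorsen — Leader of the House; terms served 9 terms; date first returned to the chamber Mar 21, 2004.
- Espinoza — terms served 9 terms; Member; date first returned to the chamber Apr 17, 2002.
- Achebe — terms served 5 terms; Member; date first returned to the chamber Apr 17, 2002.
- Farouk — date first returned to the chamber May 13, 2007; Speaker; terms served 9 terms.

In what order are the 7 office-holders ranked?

Romero, Espinoza, Reyes, Achebe, Oyelaran, Halvorsen, Farouk

By date first returned to the chamber (earlier first): Romero (Jan 6, 1997); then Espinoza, Reyes and Achebe (each Apr 17, 2002); then Oyelaran (Oct 3, 2002); then Halvorsen (Mar 21, 2004); then Farouk (May 13, 2007).
Espinoza, Reyes and Achebe are each Member, so the next rule applies.
Among Espinoza, Reyes and Achebe, by terms served (higher first): Espinoza (9 terms) before Reyes (8 terms) before Achebe (5 terms).
Full order: Romero, Espinoza, Reyes, Achebe, Oyelaran, Halvorsen, Farouk.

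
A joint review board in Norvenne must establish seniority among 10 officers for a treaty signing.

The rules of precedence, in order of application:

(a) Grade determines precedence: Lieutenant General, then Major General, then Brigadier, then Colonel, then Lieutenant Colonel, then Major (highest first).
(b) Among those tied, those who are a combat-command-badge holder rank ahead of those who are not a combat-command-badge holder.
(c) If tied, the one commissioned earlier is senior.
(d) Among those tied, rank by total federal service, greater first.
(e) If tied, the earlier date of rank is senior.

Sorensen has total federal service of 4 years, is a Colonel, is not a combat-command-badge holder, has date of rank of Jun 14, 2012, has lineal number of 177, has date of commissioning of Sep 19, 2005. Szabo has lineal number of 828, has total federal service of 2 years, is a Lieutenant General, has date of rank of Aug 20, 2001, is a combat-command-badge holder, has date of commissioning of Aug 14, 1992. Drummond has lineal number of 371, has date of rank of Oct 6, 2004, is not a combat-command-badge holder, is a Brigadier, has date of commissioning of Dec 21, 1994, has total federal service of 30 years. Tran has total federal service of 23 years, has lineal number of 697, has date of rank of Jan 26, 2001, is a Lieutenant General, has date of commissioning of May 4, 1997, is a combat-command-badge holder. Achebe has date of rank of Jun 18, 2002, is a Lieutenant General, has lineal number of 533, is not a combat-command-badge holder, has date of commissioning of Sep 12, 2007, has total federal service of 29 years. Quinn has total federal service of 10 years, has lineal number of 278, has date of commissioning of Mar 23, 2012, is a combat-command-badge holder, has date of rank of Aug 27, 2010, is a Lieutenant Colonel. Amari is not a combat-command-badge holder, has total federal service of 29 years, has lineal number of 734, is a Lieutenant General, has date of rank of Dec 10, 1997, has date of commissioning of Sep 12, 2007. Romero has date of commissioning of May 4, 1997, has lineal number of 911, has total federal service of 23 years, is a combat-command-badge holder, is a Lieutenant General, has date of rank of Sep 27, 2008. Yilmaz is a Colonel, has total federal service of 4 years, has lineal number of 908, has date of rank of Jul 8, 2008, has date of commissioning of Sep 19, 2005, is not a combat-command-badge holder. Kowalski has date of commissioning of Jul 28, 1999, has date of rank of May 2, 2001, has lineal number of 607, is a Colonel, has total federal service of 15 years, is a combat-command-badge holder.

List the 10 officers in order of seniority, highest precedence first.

Szabo, Tran, Romero, Amari, Achebe, Drummond, Kowalski, Yilmaz, Sorensen, Quinn

By grade: Szabo, Tran, Romero, Amari and Achebe (Lieutenant General); then Drummond (Brigadier); then Kowalski, Yilmaz and Sorensen (Colonel); then Quinn (Lieutenant Colonel).
Among Szabo, Tran, Romero, Amari and Achebe, a combat-command-badge holder before not a combat-command-badge holder: Szabo, Tran and Romero (a combat-command-badge holder) before Amari and Achebe (not a combat-command-badge holder).
Among Szabo, Tran and Romero, by date of commissioning (earlier first): Szabo (Aug 14, 1992) before Tran and Romero (May 4, 1997).
Tran and Romero both have total federal service 23 years, so the next rule applies.
Among Tran and Romero, by date of rank (earlier first): Tran (Jan 26, 2001) before Romero (Sep 27, 2008).
Amari and Achebe both have date of commissioning Sep 12, 2007, so the next rule applies.
Amari and Achebe both have total federal service 29 years, so the next rule applies.
Among Amari and Achebe, by date of rank (earlier first): Amari (Dec 10, 1997) before Achebe (Jun 18, 2002).
Among Kowalski, Yilmaz and Sorensen, a combat-command-badge holder before not a combat-command-badge holder: Kowalski (a combat-command-badge holder) before Yilmaz and Sorensen (not a combat-command-badge holder).
Yilmaz and Sorensen both have date of commissioning Sep 19, 2005, so the next rule applies.
Yilmaz and Sorensen both have total federal service 4 years, so the next rule applies.
Among Yilmaz and Sorensen, by date of rank (earlier first): Yilmaz (Jul 8, 2008) before Sorensen (Jun 14, 2012).
Full order: Szabo, Tran, Romero, Amari, Achebe, Drummond, Kowalski, Yilmaz, Sorensen, Quinn.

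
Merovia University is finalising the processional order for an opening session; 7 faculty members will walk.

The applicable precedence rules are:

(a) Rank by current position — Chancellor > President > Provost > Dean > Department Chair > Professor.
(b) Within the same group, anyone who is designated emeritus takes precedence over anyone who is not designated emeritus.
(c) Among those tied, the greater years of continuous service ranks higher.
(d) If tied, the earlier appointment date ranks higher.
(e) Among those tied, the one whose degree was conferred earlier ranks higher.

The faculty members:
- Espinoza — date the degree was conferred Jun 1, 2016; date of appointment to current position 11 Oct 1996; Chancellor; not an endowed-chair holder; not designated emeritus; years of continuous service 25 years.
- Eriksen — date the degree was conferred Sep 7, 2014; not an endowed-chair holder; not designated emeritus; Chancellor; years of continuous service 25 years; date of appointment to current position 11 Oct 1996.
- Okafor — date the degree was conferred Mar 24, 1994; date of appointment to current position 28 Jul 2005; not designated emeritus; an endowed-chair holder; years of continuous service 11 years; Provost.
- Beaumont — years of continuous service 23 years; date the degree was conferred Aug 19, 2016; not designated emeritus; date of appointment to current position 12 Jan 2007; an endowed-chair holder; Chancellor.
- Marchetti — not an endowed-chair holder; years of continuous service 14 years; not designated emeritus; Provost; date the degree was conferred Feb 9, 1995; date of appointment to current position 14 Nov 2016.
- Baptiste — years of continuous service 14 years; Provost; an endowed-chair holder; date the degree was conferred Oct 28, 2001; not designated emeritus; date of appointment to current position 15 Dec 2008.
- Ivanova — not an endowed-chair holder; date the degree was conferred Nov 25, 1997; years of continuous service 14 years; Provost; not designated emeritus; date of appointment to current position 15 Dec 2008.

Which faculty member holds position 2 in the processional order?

By current position: Eriksen, Espinoza and Beaumont (Chancellor); then Ivanova, Baptiste, Marchetti and Okafor (Provost).
Eriksen, Espinoza and Beaumont are each not designated emeritus, so the next rule applies.
Among Eriksen, Espinoza and Beaumont, by years of continuous service (higher first): Eriksen and Espinoza (25 years) before Beaumont (23 years).
Eriksen and Espinoza both have date of appointment to current position 11 Oct 1996, so the next rule applies.
Among Eriksen and Espinoza, by date the degree was conferred (earlier first): Eriksen (Sep 7, 2014) before Espinoza (Jun 1, 2016).
Ivanova, Baptiste, Marchetti and Okafor are each not designated emeritus, so the next rule applies.
Among Ivanova, Baptiste, Marchetti and Okafor, by years of continuous service (higher first): Ivanova, Baptiste and Marchetti (14 years) before Okafor (11 years).
Among Ivanova, Baptiste and Marchetti, by date of appointment to current position (earlier first): Ivanova and Baptiste (15 Dec 2008) before Marchetti (14 Nov 2016).
Among Ivanova and Baptiste, by date the degree was conferred (earlier first): Ivanova (Nov 25, 1997) before Baptiste (Oct 28, 2001).
Order: Eriksen, Espinoza, Beaumont, Ivanova, Baptiste, Marchetti, Okafor.

Espinoza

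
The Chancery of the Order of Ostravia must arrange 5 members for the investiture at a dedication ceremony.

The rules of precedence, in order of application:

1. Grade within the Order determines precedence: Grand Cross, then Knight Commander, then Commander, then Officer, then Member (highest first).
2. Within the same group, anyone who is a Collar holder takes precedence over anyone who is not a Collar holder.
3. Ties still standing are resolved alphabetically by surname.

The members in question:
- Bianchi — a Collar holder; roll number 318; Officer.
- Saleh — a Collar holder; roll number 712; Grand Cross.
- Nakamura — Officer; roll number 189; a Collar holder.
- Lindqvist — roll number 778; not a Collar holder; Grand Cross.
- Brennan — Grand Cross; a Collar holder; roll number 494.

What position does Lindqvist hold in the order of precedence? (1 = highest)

3

By grade within the Order: Brennan, Saleh and Lindqvist (Grand Cross); then Bianchi and Nakamura (Officer).
Among Brennan, Saleh and Lindqvist, a Collar holder before not a Collar holder: Brennan and Saleh (a Collar holder) before Lindqvist (not a Collar holder).
Among Brennan and Saleh, alphabetically by surname: Brennan before Saleh.
Bianchi and Nakamura are each a Collar holder, so the next rule applies.
Among Bianchi and Nakamura, alphabetically by surname: Bianchi before Nakamura.
Order: Brennan, Saleh, Lindqvist, Bianchi, Nakamura. So position 3.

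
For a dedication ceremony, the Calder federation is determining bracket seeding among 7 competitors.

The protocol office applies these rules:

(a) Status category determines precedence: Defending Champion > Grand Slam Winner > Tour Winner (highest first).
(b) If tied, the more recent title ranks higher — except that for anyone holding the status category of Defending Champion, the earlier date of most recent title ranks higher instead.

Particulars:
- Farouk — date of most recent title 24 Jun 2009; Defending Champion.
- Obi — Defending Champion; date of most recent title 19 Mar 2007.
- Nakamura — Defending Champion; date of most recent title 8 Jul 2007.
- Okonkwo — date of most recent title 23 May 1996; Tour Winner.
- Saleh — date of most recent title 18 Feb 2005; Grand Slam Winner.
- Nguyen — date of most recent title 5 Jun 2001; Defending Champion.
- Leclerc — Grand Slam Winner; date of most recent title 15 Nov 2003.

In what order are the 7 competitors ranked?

Nguyen, Obi, Nakamura, Farouk, Saleh, Leclerc, Okonkwo

By status category: Nguyen, Obi, Nakamura and Farouk (Defending Champion); then Saleh and Leclerc (Grand Slam Winner); then Okonkwo (Tour Winner).
Among Nguyen, Obi, Nakamura and Farouk, by date of most recent title (earlier first) (reversed rule for this group): Nguyen (5 Jun 2001) before Obi (19 Mar 2007) before Nakamura (8 Jul 2007) before Farouk (24 Jun 2009).
Among Saleh and Leclerc, by date of most recent title (later first): Saleh (18 Feb 2005) before Leclerc (15 Nov 2003).
Full order: Nguyen, Obi, Nakamura, Farouk, Saleh, Leclerc, Okonkwo.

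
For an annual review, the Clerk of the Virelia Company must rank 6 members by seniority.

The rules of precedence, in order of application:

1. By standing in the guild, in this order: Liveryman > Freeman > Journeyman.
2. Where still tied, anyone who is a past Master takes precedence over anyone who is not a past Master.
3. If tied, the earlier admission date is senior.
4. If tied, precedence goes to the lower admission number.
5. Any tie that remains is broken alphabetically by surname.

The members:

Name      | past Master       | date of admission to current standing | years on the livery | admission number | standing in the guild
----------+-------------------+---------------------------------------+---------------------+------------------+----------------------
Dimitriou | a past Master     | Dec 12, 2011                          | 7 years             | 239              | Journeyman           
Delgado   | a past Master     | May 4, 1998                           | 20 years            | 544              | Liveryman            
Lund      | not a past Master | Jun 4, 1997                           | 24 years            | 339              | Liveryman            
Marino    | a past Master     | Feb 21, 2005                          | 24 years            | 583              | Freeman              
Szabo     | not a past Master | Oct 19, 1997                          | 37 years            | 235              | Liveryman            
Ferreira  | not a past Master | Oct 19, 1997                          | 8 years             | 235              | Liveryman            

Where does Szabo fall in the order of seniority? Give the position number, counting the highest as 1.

4

By standing in the guild: Delgado, Lund, Ferreira and Szabo (Liveryman); then Marino (Freeman); then Dimitriou (Journeyman).
Among Delgado, Lund, Ferreira and Szabo, a past Master before not a past Master: Delgado (a past Master) before Lund, Ferreira and Szabo (not a past Master).
Among Lund, Ferreira and Szabo, by date of admission to current standing (earlier first): Lund (Jun 4, 1997) before Ferreira and Szabo (Oct 19, 1997).
Ferreira and Szabo both have admission number 235, so the next rule applies.
Among Ferreira and Szabo, alphabetically by surname: Ferreira before Szabo.
Order: Delgado, Lund, Ferreira, Szabo, Marino, Dimitriou. So position 4.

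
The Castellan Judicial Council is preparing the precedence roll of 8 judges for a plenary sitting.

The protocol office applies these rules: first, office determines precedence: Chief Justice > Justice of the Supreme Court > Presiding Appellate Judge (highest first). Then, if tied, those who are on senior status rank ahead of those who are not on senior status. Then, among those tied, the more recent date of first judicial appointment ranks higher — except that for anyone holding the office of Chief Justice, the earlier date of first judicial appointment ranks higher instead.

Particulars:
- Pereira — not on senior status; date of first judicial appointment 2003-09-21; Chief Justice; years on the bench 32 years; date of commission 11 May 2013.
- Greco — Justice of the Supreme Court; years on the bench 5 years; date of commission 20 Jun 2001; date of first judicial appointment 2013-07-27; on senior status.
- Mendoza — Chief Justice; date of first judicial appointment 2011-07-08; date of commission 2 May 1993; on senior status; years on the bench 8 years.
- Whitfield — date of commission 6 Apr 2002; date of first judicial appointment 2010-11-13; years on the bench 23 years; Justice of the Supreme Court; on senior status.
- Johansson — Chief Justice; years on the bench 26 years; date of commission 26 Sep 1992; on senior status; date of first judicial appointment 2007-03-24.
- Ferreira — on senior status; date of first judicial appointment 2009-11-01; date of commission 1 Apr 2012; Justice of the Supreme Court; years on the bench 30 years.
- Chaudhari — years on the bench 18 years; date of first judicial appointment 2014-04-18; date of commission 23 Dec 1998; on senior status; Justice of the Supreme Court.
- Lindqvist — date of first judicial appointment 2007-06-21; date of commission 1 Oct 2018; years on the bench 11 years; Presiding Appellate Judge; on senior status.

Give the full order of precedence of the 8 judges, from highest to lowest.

By office: Johansson, Mendoza and Pereira (Chief Justice); then Chaudhari, Greco, Whitfield and Ferreira (Justice of the Supreme Court); then Lindqvist (Presiding Appellate Judge).
Among Johansson, Mendoza and Pereira, on senior status before not on senior status: Johansson and Mendoza (on senior status) before Pereira (not on senior status).
Among Johansson and Mendoza, by date of first judicial appointment (earlier first) (reversed rule for this group): Johansson (2007-03-24) before Mendoza (2011-07-08).
Chaudhari, Greco, Whitfield and Ferreira are each on senior status, so the next rule applies.
Among Chaudhari, Greco, Whitfield and Ferreira, by date of first judicial appointment (later first): Chaudhari (2014-04-18) before Greco (2013-07-27) before Whitfield (2010-11-13) before Ferreira (2009-11-01).
Full order: Johansson, Mendoza, Pereira, Chaudhari, Greco, Whitfield, Ferreira, Lindqvist.

Johansson, Mendoza, Pereira, Chaudhari, Greco, Whitfield, Ferreira, Lindqvist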